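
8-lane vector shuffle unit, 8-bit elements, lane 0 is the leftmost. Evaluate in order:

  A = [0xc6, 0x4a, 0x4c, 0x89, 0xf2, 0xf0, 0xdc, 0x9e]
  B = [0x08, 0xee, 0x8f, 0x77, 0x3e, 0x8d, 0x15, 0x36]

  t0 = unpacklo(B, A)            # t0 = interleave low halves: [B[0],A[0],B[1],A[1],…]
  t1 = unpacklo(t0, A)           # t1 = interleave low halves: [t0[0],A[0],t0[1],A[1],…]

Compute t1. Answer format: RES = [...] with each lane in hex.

RES = [0x08, 0xc6, 0xc6, 0x4a, 0xee, 0x4c, 0x4a, 0x89]

→ t0 |08|c6|ee|4a|8f|4c|77|89|
→ t1 |08|c6|c6|4a|ee|4c|4a|89|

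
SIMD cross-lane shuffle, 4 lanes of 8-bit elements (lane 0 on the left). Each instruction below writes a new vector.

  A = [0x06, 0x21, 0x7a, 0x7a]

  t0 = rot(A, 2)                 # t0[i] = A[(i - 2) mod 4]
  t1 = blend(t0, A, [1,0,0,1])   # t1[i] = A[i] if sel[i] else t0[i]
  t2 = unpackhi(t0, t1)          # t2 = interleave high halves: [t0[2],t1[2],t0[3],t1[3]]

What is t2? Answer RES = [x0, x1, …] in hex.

RES = [0x06, 0x06, 0x21, 0x7a]

t0 = [0x7a, 0x7a, 0x06, 0x21]
t1 = [0x06, 0x7a, 0x06, 0x7a]
t2 = [0x06, 0x06, 0x21, 0x7a]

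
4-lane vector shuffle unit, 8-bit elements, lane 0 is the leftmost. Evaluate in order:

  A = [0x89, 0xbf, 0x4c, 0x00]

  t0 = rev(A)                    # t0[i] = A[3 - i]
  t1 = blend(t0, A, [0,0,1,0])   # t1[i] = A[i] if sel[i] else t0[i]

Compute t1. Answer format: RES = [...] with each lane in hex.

RES = [0x00, 0x4c, 0x4c, 0x89]

  t0: 00 4c bf 89
  t1: 00 4c 4c 89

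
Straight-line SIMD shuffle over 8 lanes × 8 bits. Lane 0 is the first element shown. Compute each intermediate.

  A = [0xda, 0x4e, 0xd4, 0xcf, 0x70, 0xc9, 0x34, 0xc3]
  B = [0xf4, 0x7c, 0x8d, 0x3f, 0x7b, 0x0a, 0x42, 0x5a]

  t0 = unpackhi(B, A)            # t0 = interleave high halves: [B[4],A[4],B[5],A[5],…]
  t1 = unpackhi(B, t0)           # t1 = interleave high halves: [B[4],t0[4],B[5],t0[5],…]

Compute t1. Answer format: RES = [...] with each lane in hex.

t0 = [0x7b, 0x70, 0x0a, 0xc9, 0x42, 0x34, 0x5a, 0xc3]
t1 = [0x7b, 0x42, 0x0a, 0x34, 0x42, 0x5a, 0x5a, 0xc3]

RES = [ 0x7b  0x42  0x0a  0x34  0x42  0x5a  0x5a  0xc3 ]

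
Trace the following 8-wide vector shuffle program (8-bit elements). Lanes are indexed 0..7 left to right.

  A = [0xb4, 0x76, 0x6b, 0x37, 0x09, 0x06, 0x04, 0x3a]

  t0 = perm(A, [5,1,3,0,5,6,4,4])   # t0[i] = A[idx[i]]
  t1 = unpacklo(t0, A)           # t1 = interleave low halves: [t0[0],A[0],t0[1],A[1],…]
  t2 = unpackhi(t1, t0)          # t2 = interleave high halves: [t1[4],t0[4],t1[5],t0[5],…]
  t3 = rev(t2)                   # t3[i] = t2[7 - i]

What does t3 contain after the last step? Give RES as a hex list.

RES = [ 0x09  0x37  0x09  0xb4  0x04  0x6b  0x06  0x37 ]

→ t0 |06|76|37|b4|06|04|09|09|
→ t1 |06|b4|76|76|37|6b|b4|37|
→ t2 |37|06|6b|04|b4|09|37|09|
→ t3 |09|37|09|b4|04|6b|06|37|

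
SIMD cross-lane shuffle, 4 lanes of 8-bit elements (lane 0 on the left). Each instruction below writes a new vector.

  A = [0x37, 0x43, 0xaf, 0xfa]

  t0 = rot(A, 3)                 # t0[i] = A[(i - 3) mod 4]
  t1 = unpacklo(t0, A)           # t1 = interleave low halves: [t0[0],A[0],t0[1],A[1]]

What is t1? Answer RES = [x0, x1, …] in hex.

RES = [ 0x43  0x37  0xaf  0x43 ]

t0 = [0x43, 0xaf, 0xfa, 0x37]
t1 = [0x43, 0x37, 0xaf, 0x43]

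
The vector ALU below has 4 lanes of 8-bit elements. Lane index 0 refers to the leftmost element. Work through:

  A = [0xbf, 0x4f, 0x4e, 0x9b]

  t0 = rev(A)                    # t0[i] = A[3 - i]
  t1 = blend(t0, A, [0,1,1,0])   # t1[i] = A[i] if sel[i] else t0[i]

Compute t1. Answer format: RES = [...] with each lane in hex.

  t0: 9b 4e 4f bf
  t1: 9b 4f 4e bf

RES = [0x9b, 0x4f, 0x4e, 0xbf]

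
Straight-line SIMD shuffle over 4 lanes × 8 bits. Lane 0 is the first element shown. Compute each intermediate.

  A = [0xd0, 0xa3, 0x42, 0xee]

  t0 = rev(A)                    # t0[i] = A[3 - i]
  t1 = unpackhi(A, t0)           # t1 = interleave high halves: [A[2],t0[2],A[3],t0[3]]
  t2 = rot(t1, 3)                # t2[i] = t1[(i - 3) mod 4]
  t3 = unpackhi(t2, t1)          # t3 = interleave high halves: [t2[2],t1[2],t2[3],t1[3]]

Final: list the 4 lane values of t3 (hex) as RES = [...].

RES = [ 0xd0  0xee  0x42  0xd0 ]

t0 = [0xee, 0x42, 0xa3, 0xd0]
t1 = [0x42, 0xa3, 0xee, 0xd0]
t2 = [0xa3, 0xee, 0xd0, 0x42]
t3 = [0xd0, 0xee, 0x42, 0xd0]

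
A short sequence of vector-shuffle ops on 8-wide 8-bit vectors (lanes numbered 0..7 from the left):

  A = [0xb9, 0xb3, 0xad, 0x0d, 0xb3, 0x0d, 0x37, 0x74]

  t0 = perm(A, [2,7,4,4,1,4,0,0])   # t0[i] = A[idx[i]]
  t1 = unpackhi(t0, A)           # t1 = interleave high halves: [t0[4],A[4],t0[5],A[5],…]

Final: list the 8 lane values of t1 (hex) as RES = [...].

RES = [0xb3, 0xb3, 0xb3, 0x0d, 0xb9, 0x37, 0xb9, 0x74]

t0 = [0xad, 0x74, 0xb3, 0xb3, 0xb3, 0xb3, 0xb9, 0xb9]
t1 = [0xb3, 0xb3, 0xb3, 0x0d, 0xb9, 0x37, 0xb9, 0x74]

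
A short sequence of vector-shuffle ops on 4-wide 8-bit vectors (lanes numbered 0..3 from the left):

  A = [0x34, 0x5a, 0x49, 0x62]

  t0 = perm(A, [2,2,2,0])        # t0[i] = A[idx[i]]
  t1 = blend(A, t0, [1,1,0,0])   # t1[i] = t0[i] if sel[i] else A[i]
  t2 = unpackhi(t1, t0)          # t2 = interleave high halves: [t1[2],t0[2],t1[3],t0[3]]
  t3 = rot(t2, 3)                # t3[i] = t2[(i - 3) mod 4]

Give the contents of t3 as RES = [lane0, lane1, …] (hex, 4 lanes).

RES = [ 0x49  0x62  0x34  0x49 ]

→ t0 |49|49|49|34|
→ t1 |49|49|49|62|
→ t2 |49|49|62|34|
→ t3 |49|62|34|49|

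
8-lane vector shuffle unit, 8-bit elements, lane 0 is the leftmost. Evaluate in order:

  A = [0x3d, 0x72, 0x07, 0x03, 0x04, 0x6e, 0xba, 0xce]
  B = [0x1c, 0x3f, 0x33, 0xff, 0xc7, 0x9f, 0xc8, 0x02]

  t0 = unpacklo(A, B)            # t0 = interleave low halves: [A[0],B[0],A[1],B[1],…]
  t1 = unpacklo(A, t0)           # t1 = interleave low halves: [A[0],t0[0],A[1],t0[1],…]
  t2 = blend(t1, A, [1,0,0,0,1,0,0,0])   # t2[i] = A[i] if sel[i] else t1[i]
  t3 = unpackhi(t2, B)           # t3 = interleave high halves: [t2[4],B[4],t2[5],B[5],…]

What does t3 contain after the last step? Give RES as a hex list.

RES = [0x04, 0xc7, 0x72, 0x9f, 0x03, 0xc8, 0x3f, 0x02]

t0 = [0x3d, 0x1c, 0x72, 0x3f, 0x07, 0x33, 0x03, 0xff]
t1 = [0x3d, 0x3d, 0x72, 0x1c, 0x07, 0x72, 0x03, 0x3f]
t2 = [0x3d, 0x3d, 0x72, 0x1c, 0x04, 0x72, 0x03, 0x3f]
t3 = [0x04, 0xc7, 0x72, 0x9f, 0x03, 0xc8, 0x3f, 0x02]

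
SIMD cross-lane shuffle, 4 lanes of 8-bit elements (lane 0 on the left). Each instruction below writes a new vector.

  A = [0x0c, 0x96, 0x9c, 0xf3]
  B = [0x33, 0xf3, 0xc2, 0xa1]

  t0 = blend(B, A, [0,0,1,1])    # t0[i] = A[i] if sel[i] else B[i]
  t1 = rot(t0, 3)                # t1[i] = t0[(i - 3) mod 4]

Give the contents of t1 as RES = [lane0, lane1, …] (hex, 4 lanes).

RES = [0xf3, 0x9c, 0xf3, 0x33]

t0 = [0x33, 0xf3, 0x9c, 0xf3]
t1 = [0xf3, 0x9c, 0xf3, 0x33]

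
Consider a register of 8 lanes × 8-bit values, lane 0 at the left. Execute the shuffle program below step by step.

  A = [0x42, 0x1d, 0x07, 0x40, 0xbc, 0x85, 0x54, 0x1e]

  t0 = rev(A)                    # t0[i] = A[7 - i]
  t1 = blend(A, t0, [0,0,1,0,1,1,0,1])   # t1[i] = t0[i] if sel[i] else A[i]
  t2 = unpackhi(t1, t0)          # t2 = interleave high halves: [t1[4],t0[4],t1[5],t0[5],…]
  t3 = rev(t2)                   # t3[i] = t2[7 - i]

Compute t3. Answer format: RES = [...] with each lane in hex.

  t0: 1e 54 85 bc 40 07 1d 42
  t1: 42 1d 85 40 40 07 54 42
  t2: 40 40 07 07 54 1d 42 42
  t3: 42 42 1d 54 07 07 40 40

RES = [ 0x42  0x42  0x1d  0x54  0x07  0x07  0x40  0x40 ]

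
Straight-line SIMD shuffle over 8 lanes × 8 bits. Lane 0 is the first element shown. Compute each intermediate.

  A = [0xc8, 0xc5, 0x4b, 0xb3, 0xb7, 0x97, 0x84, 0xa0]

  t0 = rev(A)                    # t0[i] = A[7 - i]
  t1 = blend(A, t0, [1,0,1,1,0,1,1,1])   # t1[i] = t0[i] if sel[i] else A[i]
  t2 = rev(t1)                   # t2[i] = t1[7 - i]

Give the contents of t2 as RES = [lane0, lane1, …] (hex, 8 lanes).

  t0: a0 84 97 b7 b3 4b c5 c8
  t1: a0 c5 97 b7 b7 4b c5 c8
  t2: c8 c5 4b b7 b7 97 c5 a0

RES = [0xc8, 0xc5, 0x4b, 0xb7, 0xb7, 0x97, 0xc5, 0xa0]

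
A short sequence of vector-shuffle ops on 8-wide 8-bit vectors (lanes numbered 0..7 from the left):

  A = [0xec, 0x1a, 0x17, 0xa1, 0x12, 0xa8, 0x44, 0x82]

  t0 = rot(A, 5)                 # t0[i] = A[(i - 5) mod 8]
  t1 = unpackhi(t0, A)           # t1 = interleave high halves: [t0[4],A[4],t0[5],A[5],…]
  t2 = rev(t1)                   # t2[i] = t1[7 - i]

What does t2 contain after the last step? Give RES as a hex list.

RES = [ 0x82  0x17  0x44  0x1a  0xa8  0xec  0x12  0x82 ]

  t0: a1 12 a8 44 82 ec 1a 17
  t1: 82 12 ec a8 1a 44 17 82
  t2: 82 17 44 1a a8 ec 12 82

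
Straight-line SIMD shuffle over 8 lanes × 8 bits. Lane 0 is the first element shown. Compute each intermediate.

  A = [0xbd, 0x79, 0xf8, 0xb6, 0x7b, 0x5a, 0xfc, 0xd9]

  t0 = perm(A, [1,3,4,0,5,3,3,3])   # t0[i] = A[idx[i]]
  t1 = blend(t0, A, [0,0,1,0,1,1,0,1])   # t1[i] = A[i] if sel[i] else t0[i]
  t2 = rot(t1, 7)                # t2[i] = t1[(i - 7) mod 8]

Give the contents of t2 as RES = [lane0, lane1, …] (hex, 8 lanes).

  t0: 79 b6 7b bd 5a b6 b6 b6
  t1: 79 b6 f8 bd 7b 5a b6 d9
  t2: b6 f8 bd 7b 5a b6 d9 79

RES = [ 0xb6  0xf8  0xbd  0x7b  0x5a  0xb6  0xd9  0x79 ]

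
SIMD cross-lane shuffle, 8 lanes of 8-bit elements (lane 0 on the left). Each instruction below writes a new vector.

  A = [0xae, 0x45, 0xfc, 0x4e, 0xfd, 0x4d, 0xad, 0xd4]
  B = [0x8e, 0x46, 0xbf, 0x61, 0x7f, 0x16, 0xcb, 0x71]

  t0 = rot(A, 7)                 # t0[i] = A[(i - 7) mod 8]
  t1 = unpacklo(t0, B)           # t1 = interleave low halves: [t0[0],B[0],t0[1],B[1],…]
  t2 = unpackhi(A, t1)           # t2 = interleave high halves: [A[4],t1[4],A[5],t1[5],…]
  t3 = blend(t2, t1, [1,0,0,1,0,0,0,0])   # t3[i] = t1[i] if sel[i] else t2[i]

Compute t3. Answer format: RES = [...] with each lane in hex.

RES = [ 0x45  0x4e  0x4d  0x46  0xad  0xfd  0xd4  0x61 ]

→ t0 |45|fc|4e|fd|4d|ad|d4|ae|
→ t1 |45|8e|fc|46|4e|bf|fd|61|
→ t2 |fd|4e|4d|bf|ad|fd|d4|61|
→ t3 |45|4e|4d|46|ad|fd|d4|61|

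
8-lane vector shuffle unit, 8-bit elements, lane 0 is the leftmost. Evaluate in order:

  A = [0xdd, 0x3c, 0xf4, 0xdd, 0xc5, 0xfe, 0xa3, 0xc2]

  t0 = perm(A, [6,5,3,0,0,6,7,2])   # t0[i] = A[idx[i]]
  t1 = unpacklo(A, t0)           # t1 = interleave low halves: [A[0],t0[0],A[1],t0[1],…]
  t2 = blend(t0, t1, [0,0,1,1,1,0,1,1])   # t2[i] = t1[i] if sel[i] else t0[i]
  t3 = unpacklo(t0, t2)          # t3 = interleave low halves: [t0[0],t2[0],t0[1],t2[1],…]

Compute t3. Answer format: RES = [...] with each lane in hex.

  t0: a3 fe dd dd dd a3 c2 f4
  t1: dd a3 3c fe f4 dd dd dd
  t2: a3 fe 3c fe f4 a3 dd dd
  t3: a3 a3 fe fe dd 3c dd fe

RES = [0xa3, 0xa3, 0xfe, 0xfe, 0xdd, 0x3c, 0xdd, 0xfe]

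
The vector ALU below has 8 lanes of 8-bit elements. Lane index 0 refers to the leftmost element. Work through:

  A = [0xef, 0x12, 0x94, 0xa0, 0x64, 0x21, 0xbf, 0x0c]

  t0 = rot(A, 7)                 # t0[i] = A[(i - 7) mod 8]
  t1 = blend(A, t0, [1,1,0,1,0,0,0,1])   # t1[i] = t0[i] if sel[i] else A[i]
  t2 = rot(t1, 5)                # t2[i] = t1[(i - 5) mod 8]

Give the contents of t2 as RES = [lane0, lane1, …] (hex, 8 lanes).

RES = [0x64, 0x64, 0x21, 0xbf, 0xef, 0x12, 0x94, 0x94]

→ t0 |12|94|a0|64|21|bf|0c|ef|
→ t1 |12|94|94|64|64|21|bf|ef|
→ t2 |64|64|21|bf|ef|12|94|94|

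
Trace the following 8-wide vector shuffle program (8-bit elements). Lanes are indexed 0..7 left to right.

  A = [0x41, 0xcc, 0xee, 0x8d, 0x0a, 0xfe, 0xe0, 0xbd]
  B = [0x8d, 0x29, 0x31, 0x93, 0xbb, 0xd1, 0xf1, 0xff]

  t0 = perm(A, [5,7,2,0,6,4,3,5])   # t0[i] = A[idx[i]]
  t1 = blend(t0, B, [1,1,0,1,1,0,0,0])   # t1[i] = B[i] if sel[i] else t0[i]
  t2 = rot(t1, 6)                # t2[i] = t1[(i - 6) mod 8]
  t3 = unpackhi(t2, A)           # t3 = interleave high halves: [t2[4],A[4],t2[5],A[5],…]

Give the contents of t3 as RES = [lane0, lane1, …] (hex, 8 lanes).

RES = [ 0x8d  0x0a  0xfe  0xfe  0x8d  0xe0  0x29  0xbd ]

t0 = [0xfe, 0xbd, 0xee, 0x41, 0xe0, 0x0a, 0x8d, 0xfe]
t1 = [0x8d, 0x29, 0xee, 0x93, 0xbb, 0x0a, 0x8d, 0xfe]
t2 = [0xee, 0x93, 0xbb, 0x0a, 0x8d, 0xfe, 0x8d, 0x29]
t3 = [0x8d, 0x0a, 0xfe, 0xfe, 0x8d, 0xe0, 0x29, 0xbd]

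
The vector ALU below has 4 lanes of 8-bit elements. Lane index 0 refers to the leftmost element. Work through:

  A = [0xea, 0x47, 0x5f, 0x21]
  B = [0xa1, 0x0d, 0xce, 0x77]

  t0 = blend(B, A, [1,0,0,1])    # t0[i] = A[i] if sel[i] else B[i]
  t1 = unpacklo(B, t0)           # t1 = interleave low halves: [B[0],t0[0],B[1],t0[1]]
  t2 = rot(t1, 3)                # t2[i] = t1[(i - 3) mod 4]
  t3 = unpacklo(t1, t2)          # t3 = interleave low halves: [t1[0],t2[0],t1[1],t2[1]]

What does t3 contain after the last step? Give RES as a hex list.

t0 = [0xea, 0x0d, 0xce, 0x21]
t1 = [0xa1, 0xea, 0x0d, 0x0d]
t2 = [0xea, 0x0d, 0x0d, 0xa1]
t3 = [0xa1, 0xea, 0xea, 0x0d]

RES = [ 0xa1  0xea  0xea  0x0d ]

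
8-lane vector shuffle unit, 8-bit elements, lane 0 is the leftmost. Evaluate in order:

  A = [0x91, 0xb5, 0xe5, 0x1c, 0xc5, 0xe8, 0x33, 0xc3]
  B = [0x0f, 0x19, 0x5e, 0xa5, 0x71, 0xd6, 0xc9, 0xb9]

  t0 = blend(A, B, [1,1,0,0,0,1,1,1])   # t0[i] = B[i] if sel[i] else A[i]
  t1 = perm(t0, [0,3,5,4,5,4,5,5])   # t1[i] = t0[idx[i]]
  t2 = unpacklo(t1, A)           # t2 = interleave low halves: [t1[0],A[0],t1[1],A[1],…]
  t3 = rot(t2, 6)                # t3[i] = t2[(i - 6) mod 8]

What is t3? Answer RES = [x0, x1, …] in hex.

  t0: 0f 19 e5 1c c5 d6 c9 b9
  t1: 0f 1c d6 c5 d6 c5 d6 d6
  t2: 0f 91 1c b5 d6 e5 c5 1c
  t3: 1c b5 d6 e5 c5 1c 0f 91

RES = [ 0x1c  0xb5  0xd6  0xe5  0xc5  0x1c  0x0f  0x91 ]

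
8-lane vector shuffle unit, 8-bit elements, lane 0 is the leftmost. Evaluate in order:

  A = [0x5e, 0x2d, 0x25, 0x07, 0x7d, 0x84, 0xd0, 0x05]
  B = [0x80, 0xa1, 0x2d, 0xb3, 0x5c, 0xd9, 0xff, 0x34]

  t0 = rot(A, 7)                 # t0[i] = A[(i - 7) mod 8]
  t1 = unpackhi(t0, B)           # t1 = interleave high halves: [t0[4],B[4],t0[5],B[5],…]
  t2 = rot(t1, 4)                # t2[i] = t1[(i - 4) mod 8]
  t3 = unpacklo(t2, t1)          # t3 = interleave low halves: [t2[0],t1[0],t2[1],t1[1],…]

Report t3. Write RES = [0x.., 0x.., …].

→ t0 |2d|25|07|7d|84|d0|05|5e|
→ t1 |84|5c|d0|d9|05|ff|5e|34|
→ t2 |05|ff|5e|34|84|5c|d0|d9|
→ t3 |05|84|ff|5c|5e|d0|34|d9|

RES = [ 0x05  0x84  0xff  0x5c  0x5e  0xd0  0x34  0xd9 ]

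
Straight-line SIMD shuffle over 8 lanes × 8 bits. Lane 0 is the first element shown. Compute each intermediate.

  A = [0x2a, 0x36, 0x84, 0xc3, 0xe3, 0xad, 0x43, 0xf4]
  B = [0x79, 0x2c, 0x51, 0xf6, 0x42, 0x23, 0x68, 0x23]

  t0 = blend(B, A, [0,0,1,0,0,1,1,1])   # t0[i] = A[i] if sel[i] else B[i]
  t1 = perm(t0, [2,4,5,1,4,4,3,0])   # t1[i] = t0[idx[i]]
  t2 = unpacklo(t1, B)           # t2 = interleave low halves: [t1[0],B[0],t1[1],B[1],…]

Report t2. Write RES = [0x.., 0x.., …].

RES = [0x84, 0x79, 0x42, 0x2c, 0xad, 0x51, 0x2c, 0xf6]

→ t0 |79|2c|84|f6|42|ad|43|f4|
→ t1 |84|42|ad|2c|42|42|f6|79|
→ t2 |84|79|42|2c|ad|51|2c|f6|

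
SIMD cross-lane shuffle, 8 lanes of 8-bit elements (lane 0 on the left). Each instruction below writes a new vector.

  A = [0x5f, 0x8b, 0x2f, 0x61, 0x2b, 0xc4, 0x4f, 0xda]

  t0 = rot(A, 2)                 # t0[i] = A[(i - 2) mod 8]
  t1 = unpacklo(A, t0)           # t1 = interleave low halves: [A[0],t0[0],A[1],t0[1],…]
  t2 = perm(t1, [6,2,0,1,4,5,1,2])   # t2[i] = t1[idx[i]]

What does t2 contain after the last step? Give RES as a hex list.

RES = [ 0x61  0x8b  0x5f  0x4f  0x2f  0x5f  0x4f  0x8b ]

t0 = [0x4f, 0xda, 0x5f, 0x8b, 0x2f, 0x61, 0x2b, 0xc4]
t1 = [0x5f, 0x4f, 0x8b, 0xda, 0x2f, 0x5f, 0x61, 0x8b]
t2 = [0x61, 0x8b, 0x5f, 0x4f, 0x2f, 0x5f, 0x4f, 0x8b]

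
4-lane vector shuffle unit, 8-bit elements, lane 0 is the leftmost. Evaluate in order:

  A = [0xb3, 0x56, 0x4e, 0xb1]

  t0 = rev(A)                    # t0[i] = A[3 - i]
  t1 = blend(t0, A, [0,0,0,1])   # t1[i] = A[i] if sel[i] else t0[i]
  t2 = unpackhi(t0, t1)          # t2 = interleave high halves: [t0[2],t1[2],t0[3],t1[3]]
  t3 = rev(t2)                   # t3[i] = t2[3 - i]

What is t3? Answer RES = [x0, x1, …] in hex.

RES = [ 0xb1  0xb3  0x56  0x56 ]

  t0: b1 4e 56 b3
  t1: b1 4e 56 b1
  t2: 56 56 b3 b1
  t3: b1 b3 56 56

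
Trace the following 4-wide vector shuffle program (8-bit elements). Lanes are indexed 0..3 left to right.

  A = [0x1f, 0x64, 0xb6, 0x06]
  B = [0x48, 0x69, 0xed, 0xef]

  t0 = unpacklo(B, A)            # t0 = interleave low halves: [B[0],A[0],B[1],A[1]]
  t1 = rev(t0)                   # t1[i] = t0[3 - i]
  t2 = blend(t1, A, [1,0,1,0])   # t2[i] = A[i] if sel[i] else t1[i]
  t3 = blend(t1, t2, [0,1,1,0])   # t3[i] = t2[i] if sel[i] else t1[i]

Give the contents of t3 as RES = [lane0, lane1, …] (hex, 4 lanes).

  t0: 48 1f 69 64
  t1: 64 69 1f 48
  t2: 1f 69 b6 48
  t3: 64 69 b6 48

RES = [0x64, 0x69, 0xb6, 0x48]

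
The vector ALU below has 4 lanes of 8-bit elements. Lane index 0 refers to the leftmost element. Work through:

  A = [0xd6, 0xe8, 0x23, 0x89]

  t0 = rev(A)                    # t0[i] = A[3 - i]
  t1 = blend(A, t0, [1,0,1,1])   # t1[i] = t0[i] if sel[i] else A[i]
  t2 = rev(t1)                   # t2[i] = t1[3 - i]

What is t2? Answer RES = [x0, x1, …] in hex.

RES = [0xd6, 0xe8, 0xe8, 0x89]

  t0: 89 23 e8 d6
  t1: 89 e8 e8 d6
  t2: d6 e8 e8 89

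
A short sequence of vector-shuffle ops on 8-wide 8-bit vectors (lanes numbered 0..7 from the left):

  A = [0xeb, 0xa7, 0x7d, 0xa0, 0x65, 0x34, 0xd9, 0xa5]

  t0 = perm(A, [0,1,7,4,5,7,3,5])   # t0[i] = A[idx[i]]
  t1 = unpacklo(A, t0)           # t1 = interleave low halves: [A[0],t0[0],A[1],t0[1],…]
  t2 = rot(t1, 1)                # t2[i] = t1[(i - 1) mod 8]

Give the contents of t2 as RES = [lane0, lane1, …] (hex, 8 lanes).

t0 = [0xeb, 0xa7, 0xa5, 0x65, 0x34, 0xa5, 0xa0, 0x34]
t1 = [0xeb, 0xeb, 0xa7, 0xa7, 0x7d, 0xa5, 0xa0, 0x65]
t2 = [0x65, 0xeb, 0xeb, 0xa7, 0xa7, 0x7d, 0xa5, 0xa0]

RES = [ 0x65  0xeb  0xeb  0xa7  0xa7  0x7d  0xa5  0xa0 ]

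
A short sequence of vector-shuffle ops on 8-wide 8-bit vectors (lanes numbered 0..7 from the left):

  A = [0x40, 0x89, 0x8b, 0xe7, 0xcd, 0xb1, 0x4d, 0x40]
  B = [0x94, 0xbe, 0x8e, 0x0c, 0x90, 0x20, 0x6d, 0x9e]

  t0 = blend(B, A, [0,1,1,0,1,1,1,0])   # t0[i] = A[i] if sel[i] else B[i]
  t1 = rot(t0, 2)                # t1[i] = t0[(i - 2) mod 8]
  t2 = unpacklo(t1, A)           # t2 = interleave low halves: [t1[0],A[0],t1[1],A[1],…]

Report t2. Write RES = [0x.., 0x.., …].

→ t0 |94|89|8b|0c|cd|b1|4d|9e|
→ t1 |4d|9e|94|89|8b|0c|cd|b1|
→ t2 |4d|40|9e|89|94|8b|89|e7|

RES = [ 0x4d  0x40  0x9e  0x89  0x94  0x8b  0x89  0xe7 ]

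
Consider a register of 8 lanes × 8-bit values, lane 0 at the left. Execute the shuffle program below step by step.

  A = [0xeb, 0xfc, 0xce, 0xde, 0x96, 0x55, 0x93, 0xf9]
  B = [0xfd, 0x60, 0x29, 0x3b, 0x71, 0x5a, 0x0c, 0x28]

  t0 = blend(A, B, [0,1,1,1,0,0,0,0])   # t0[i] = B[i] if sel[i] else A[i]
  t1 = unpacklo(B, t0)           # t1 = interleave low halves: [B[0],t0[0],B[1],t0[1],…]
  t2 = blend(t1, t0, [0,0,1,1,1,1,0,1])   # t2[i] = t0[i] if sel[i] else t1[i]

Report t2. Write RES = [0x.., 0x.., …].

RES = [ 0xfd  0xeb  0x29  0x3b  0x96  0x55  0x3b  0xf9 ]

t0 = [0xeb, 0x60, 0x29, 0x3b, 0x96, 0x55, 0x93, 0xf9]
t1 = [0xfd, 0xeb, 0x60, 0x60, 0x29, 0x29, 0x3b, 0x3b]
t2 = [0xfd, 0xeb, 0x29, 0x3b, 0x96, 0x55, 0x3b, 0xf9]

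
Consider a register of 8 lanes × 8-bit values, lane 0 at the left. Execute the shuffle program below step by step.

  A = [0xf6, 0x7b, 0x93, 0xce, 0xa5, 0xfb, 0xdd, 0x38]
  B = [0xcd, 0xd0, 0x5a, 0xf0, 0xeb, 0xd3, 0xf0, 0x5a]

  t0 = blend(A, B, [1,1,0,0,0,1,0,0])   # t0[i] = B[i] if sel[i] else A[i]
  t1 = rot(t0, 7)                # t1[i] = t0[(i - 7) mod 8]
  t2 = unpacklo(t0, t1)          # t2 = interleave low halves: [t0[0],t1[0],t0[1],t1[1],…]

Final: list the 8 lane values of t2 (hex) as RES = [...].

  t0: cd d0 93 ce a5 d3 dd 38
  t1: d0 93 ce a5 d3 dd 38 cd
  t2: cd d0 d0 93 93 ce ce a5

RES = [ 0xcd  0xd0  0xd0  0x93  0x93  0xce  0xce  0xa5 ]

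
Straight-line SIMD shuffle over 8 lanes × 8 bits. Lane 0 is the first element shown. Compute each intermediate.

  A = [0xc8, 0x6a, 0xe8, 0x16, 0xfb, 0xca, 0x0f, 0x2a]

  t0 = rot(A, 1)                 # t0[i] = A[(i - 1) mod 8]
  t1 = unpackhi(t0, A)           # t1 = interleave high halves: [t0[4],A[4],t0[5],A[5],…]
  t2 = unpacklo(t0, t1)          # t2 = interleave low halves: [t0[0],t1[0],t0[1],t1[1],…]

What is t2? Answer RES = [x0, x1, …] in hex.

t0 = [0x2a, 0xc8, 0x6a, 0xe8, 0x16, 0xfb, 0xca, 0x0f]
t1 = [0x16, 0xfb, 0xfb, 0xca, 0xca, 0x0f, 0x0f, 0x2a]
t2 = [0x2a, 0x16, 0xc8, 0xfb, 0x6a, 0xfb, 0xe8, 0xca]

RES = [0x2a, 0x16, 0xc8, 0xfb, 0x6a, 0xfb, 0xe8, 0xca]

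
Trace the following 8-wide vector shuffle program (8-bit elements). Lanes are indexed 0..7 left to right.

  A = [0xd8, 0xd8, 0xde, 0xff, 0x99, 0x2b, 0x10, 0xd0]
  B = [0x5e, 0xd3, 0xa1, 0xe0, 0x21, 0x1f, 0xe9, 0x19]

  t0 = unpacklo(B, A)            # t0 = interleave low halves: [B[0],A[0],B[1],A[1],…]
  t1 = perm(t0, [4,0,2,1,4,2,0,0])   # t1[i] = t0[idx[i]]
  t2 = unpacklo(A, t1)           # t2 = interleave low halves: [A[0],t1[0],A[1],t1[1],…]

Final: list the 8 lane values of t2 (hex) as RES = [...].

RES = [0xd8, 0xa1, 0xd8, 0x5e, 0xde, 0xd3, 0xff, 0xd8]

→ t0 |5e|d8|d3|d8|a1|de|e0|ff|
→ t1 |a1|5e|d3|d8|a1|d3|5e|5e|
→ t2 |d8|a1|d8|5e|de|d3|ff|d8|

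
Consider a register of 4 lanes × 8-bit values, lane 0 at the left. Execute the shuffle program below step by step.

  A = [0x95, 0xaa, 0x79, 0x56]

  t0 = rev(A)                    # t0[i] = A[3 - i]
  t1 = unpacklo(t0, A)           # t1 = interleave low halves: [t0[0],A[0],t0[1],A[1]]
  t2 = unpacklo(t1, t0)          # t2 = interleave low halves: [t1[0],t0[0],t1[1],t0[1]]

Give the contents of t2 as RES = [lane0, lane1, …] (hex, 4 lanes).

RES = [ 0x56  0x56  0x95  0x79 ]

t0 = [0x56, 0x79, 0xaa, 0x95]
t1 = [0x56, 0x95, 0x79, 0xaa]
t2 = [0x56, 0x56, 0x95, 0x79]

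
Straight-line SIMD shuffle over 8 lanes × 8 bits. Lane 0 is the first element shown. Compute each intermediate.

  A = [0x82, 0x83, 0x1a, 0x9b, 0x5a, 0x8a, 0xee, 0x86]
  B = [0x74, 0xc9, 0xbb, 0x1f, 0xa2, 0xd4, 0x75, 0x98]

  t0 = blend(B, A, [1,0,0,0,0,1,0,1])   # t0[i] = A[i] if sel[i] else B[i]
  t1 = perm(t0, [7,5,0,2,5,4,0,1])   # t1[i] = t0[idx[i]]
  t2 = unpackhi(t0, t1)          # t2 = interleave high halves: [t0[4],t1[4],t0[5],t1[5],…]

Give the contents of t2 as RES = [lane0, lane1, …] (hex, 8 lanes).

RES = [ 0xa2  0x8a  0x8a  0xa2  0x75  0x82  0x86  0xc9 ]

t0 = [0x82, 0xc9, 0xbb, 0x1f, 0xa2, 0x8a, 0x75, 0x86]
t1 = [0x86, 0x8a, 0x82, 0xbb, 0x8a, 0xa2, 0x82, 0xc9]
t2 = [0xa2, 0x8a, 0x8a, 0xa2, 0x75, 0x82, 0x86, 0xc9]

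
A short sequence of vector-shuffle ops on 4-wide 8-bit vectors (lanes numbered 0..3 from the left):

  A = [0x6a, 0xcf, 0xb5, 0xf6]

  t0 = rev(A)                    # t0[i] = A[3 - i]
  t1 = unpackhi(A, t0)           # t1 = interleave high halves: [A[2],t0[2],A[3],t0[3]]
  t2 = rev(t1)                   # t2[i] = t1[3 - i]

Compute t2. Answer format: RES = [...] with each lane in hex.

  t0: f6 b5 cf 6a
  t1: b5 cf f6 6a
  t2: 6a f6 cf b5

RES = [0x6a, 0xf6, 0xcf, 0xb5]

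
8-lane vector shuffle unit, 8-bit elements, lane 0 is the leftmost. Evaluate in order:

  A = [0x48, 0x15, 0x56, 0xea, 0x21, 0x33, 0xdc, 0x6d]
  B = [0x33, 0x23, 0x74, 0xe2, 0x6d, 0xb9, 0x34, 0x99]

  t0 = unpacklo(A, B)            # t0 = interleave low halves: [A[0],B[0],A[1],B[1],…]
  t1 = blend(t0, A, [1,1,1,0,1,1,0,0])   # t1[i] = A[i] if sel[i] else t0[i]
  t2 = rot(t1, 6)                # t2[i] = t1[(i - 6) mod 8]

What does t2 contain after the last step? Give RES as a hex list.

→ t0 |48|33|15|23|56|74|ea|e2|
→ t1 |48|15|56|23|21|33|ea|e2|
→ t2 |56|23|21|33|ea|e2|48|15|

RES = [0x56, 0x23, 0x21, 0x33, 0xea, 0xe2, 0x48, 0x15]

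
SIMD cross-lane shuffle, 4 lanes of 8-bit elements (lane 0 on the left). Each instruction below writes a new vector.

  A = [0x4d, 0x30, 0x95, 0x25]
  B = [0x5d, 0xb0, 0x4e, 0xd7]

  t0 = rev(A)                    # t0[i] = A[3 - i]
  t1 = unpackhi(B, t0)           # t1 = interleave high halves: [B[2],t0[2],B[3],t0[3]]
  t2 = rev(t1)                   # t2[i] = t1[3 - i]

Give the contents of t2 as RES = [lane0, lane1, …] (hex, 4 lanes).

t0 = [0x25, 0x95, 0x30, 0x4d]
t1 = [0x4e, 0x30, 0xd7, 0x4d]
t2 = [0x4d, 0xd7, 0x30, 0x4e]

RES = [ 0x4d  0xd7  0x30  0x4e ]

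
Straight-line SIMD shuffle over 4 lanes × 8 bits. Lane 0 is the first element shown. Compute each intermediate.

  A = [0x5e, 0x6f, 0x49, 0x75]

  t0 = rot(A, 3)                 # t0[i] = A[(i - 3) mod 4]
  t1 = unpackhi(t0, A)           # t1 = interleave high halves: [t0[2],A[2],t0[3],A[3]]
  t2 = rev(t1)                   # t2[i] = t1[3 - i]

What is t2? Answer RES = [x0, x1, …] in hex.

→ t0 |6f|49|75|5e|
→ t1 |75|49|5e|75|
→ t2 |75|5e|49|75|

RES = [0x75, 0x5e, 0x49, 0x75]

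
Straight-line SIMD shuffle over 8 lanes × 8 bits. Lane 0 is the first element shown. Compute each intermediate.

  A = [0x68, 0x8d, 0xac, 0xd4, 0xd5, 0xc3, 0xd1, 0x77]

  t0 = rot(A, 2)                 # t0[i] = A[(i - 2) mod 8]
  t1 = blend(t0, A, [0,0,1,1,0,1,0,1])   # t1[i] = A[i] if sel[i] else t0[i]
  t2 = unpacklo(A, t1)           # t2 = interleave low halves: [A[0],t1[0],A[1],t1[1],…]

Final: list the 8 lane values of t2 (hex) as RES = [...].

→ t0 |d1|77|68|8d|ac|d4|d5|c3|
→ t1 |d1|77|ac|d4|ac|c3|d5|77|
→ t2 |68|d1|8d|77|ac|ac|d4|d4|

RES = [ 0x68  0xd1  0x8d  0x77  0xac  0xac  0xd4  0xd4 ]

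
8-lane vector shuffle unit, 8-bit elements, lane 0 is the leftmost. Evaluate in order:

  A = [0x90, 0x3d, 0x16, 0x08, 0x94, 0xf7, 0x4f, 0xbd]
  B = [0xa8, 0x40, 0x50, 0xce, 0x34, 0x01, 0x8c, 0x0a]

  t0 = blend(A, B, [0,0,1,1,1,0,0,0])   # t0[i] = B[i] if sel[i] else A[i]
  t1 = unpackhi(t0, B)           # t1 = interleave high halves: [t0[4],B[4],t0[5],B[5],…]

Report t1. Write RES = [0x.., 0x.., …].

RES = [ 0x34  0x34  0xf7  0x01  0x4f  0x8c  0xbd  0x0a ]

  t0: 90 3d 50 ce 34 f7 4f bd
  t1: 34 34 f7 01 4f 8c bd 0a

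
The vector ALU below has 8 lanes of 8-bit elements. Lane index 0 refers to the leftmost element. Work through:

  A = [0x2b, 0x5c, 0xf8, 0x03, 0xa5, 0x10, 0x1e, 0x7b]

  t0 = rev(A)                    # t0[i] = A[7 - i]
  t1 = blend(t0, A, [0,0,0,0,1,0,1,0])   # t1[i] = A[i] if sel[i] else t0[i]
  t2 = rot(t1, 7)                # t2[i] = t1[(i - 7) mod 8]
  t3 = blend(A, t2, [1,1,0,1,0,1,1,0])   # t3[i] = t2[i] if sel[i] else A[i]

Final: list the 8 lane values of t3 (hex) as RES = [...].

  t0: 7b 1e 10 a5 03 f8 5c 2b
  t1: 7b 1e 10 a5 a5 f8 1e 2b
  t2: 1e 10 a5 a5 f8 1e 2b 7b
  t3: 1e 10 f8 a5 a5 1e 2b 7b

RES = [0x1e, 0x10, 0xf8, 0xa5, 0xa5, 0x1e, 0x2b, 0x7b]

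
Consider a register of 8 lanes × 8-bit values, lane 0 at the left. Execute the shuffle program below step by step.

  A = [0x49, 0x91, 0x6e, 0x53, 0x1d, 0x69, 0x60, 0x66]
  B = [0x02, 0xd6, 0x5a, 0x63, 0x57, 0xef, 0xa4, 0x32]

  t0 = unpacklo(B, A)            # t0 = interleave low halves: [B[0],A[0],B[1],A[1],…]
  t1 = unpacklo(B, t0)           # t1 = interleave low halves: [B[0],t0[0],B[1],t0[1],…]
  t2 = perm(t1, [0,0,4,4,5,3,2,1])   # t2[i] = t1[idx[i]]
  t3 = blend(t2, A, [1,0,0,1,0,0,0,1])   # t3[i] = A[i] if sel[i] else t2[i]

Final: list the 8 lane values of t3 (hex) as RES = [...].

RES = [ 0x49  0x02  0x5a  0x53  0xd6  0x49  0xd6  0x66 ]

  t0: 02 49 d6 91 5a 6e 63 53
  t1: 02 02 d6 49 5a d6 63 91
  t2: 02 02 5a 5a d6 49 d6 02
  t3: 49 02 5a 53 d6 49 d6 66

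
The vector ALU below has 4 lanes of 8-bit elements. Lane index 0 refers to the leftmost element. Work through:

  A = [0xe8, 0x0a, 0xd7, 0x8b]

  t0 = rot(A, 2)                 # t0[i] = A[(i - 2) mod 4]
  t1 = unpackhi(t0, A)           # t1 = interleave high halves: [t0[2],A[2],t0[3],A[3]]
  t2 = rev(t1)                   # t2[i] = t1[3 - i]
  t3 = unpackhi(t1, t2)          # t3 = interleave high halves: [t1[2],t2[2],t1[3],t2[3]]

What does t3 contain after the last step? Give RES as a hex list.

RES = [ 0x0a  0xd7  0x8b  0xe8 ]

t0 = [0xd7, 0x8b, 0xe8, 0x0a]
t1 = [0xe8, 0xd7, 0x0a, 0x8b]
t2 = [0x8b, 0x0a, 0xd7, 0xe8]
t3 = [0x0a, 0xd7, 0x8b, 0xe8]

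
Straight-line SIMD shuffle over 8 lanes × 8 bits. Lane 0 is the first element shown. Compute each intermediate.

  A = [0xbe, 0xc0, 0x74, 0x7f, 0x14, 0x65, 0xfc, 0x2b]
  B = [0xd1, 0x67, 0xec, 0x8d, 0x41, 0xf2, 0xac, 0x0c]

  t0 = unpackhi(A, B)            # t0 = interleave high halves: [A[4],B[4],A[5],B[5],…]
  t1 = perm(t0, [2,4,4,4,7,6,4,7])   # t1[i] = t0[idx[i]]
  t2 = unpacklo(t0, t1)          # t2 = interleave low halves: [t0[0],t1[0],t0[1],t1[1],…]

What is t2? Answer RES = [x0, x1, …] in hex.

→ t0 |14|41|65|f2|fc|ac|2b|0c|
→ t1 |65|fc|fc|fc|0c|2b|fc|0c|
→ t2 |14|65|41|fc|65|fc|f2|fc|

RES = [0x14, 0x65, 0x41, 0xfc, 0x65, 0xfc, 0xf2, 0xfc]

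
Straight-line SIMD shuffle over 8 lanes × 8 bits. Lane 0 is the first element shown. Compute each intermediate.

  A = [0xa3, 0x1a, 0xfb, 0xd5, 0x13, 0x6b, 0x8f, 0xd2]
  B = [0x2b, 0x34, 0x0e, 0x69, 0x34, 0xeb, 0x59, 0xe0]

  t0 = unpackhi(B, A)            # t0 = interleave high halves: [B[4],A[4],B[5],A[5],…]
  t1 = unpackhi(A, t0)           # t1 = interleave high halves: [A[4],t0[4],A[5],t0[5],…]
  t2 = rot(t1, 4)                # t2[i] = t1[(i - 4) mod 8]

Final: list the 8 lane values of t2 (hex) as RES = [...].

RES = [0x8f, 0xe0, 0xd2, 0xd2, 0x13, 0x59, 0x6b, 0x8f]

  t0: 34 13 eb 6b 59 8f e0 d2
  t1: 13 59 6b 8f 8f e0 d2 d2
  t2: 8f e0 d2 d2 13 59 6b 8f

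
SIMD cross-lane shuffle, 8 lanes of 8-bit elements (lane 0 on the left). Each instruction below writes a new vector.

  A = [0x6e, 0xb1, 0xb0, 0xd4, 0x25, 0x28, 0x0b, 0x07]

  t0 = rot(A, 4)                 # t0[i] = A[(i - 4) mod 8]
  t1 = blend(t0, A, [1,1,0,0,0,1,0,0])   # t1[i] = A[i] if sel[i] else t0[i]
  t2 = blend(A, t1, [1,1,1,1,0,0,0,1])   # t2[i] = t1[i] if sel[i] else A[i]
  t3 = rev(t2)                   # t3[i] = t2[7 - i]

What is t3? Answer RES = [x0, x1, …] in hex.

t0 = [0x25, 0x28, 0x0b, 0x07, 0x6e, 0xb1, 0xb0, 0xd4]
t1 = [0x6e, 0xb1, 0x0b, 0x07, 0x6e, 0x28, 0xb0, 0xd4]
t2 = [0x6e, 0xb1, 0x0b, 0x07, 0x25, 0x28, 0x0b, 0xd4]
t3 = [0xd4, 0x0b, 0x28, 0x25, 0x07, 0x0b, 0xb1, 0x6e]

RES = [ 0xd4  0x0b  0x28  0x25  0x07  0x0b  0xb1  0x6e ]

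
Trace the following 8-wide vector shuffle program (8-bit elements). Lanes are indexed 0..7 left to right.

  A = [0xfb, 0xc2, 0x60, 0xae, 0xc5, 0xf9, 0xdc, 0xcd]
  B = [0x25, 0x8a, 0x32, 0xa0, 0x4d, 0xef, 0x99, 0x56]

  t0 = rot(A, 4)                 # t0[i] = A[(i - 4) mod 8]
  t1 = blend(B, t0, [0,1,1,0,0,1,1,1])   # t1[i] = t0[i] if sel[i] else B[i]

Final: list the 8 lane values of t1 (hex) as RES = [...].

t0 = [0xc5, 0xf9, 0xdc, 0xcd, 0xfb, 0xc2, 0x60, 0xae]
t1 = [0x25, 0xf9, 0xdc, 0xa0, 0x4d, 0xc2, 0x60, 0xae]

RES = [ 0x25  0xf9  0xdc  0xa0  0x4d  0xc2  0x60  0xae ]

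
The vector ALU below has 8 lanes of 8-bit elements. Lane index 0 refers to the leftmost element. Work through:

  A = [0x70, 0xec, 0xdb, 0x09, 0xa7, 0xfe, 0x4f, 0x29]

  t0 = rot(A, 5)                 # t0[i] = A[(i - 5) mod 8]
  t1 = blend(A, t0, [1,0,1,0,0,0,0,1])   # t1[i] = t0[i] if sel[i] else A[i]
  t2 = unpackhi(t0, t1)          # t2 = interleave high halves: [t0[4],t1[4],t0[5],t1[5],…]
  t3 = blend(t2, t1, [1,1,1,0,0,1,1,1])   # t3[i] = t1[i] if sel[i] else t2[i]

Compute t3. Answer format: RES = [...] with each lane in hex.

→ t0 |09|a7|fe|4f|29|70|ec|db|
→ t1 |09|ec|fe|09|a7|fe|4f|db|
→ t2 |29|a7|70|fe|ec|4f|db|db|
→ t3 |09|ec|fe|fe|ec|fe|4f|db|

RES = [0x09, 0xec, 0xfe, 0xfe, 0xec, 0xfe, 0x4f, 0xdb]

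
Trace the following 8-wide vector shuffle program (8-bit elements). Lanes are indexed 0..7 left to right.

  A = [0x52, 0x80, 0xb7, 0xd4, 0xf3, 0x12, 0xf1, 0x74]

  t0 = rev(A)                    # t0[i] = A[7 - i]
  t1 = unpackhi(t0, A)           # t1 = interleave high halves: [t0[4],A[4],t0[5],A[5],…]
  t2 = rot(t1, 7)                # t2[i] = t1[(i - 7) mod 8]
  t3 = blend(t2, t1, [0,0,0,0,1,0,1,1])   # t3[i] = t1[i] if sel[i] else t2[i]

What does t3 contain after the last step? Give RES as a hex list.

t0 = [0x74, 0xf1, 0x12, 0xf3, 0xd4, 0xb7, 0x80, 0x52]
t1 = [0xd4, 0xf3, 0xb7, 0x12, 0x80, 0xf1, 0x52, 0x74]
t2 = [0xf3, 0xb7, 0x12, 0x80, 0xf1, 0x52, 0x74, 0xd4]
t3 = [0xf3, 0xb7, 0x12, 0x80, 0x80, 0x52, 0x52, 0x74]

RES = [0xf3, 0xb7, 0x12, 0x80, 0x80, 0x52, 0x52, 0x74]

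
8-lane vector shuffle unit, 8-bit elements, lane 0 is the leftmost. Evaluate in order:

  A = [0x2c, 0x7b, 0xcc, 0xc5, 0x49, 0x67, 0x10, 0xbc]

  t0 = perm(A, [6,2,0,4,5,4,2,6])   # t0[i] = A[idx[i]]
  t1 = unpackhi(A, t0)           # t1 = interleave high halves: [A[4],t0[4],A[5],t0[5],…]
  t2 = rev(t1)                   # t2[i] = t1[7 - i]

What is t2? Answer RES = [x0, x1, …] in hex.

RES = [0x10, 0xbc, 0xcc, 0x10, 0x49, 0x67, 0x67, 0x49]

→ t0 |10|cc|2c|49|67|49|cc|10|
→ t1 |49|67|67|49|10|cc|bc|10|
→ t2 |10|bc|cc|10|49|67|67|49|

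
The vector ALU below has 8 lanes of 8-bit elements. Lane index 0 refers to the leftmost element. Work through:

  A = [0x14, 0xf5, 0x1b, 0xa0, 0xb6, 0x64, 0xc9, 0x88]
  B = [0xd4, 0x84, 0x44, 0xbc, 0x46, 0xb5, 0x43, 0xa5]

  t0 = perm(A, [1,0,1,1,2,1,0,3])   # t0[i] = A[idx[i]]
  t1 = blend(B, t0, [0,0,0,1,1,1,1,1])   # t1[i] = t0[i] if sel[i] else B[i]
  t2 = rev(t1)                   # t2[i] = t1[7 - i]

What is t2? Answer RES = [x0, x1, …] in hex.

RES = [0xa0, 0x14, 0xf5, 0x1b, 0xf5, 0x44, 0x84, 0xd4]

→ t0 |f5|14|f5|f5|1b|f5|14|a0|
→ t1 |d4|84|44|f5|1b|f5|14|a0|
→ t2 |a0|14|f5|1b|f5|44|84|d4|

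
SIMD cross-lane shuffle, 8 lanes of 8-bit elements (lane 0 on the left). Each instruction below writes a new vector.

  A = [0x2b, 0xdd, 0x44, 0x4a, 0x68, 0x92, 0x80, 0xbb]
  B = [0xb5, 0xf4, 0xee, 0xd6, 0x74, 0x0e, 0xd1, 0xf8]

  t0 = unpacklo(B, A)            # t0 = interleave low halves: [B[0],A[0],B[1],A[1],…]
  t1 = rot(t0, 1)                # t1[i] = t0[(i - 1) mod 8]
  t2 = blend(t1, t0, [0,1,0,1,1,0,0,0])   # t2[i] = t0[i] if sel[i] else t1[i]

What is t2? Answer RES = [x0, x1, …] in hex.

  t0: b5 2b f4 dd ee 44 d6 4a
  t1: 4a b5 2b f4 dd ee 44 d6
  t2: 4a 2b 2b dd ee ee 44 d6

RES = [0x4a, 0x2b, 0x2b, 0xdd, 0xee, 0xee, 0x44, 0xd6]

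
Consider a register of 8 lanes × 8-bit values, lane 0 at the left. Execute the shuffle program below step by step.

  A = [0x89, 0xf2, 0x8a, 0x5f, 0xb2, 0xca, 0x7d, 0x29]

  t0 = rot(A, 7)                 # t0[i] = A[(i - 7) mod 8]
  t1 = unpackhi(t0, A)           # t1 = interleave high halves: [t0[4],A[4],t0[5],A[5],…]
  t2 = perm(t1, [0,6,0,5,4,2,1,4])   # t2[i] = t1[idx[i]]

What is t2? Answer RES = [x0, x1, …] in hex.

→ t0 |f2|8a|5f|b2|ca|7d|29|89|
→ t1 |ca|b2|7d|ca|29|7d|89|29|
→ t2 |ca|89|ca|7d|29|7d|b2|29|

RES = [ 0xca  0x89  0xca  0x7d  0x29  0x7d  0xb2  0x29 ]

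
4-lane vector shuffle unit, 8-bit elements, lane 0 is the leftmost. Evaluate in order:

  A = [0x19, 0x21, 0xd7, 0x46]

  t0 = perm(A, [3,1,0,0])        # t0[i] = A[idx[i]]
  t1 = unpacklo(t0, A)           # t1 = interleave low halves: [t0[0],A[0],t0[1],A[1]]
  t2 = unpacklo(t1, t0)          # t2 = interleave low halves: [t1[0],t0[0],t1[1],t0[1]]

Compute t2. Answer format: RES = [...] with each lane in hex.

t0 = [0x46, 0x21, 0x19, 0x19]
t1 = [0x46, 0x19, 0x21, 0x21]
t2 = [0x46, 0x46, 0x19, 0x21]

RES = [ 0x46  0x46  0x19  0x21 ]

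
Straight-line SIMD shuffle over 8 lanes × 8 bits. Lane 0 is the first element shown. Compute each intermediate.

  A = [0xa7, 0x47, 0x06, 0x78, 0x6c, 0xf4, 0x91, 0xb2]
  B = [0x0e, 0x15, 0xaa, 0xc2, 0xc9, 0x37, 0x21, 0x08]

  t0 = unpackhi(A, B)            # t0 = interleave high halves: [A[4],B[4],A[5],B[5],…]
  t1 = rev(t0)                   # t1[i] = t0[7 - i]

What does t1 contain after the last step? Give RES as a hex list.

t0 = [0x6c, 0xc9, 0xf4, 0x37, 0x91, 0x21, 0xb2, 0x08]
t1 = [0x08, 0xb2, 0x21, 0x91, 0x37, 0xf4, 0xc9, 0x6c]

RES = [0x08, 0xb2, 0x21, 0x91, 0x37, 0xf4, 0xc9, 0x6c]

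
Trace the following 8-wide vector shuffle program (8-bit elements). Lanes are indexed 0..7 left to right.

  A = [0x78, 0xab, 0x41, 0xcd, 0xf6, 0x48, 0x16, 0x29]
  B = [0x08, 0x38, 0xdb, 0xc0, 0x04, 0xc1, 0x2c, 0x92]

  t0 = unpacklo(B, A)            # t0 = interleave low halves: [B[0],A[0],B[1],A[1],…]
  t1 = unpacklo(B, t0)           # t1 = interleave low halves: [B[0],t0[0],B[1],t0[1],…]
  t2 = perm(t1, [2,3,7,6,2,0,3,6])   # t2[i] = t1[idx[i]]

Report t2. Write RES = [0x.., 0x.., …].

  t0: 08 78 38 ab db 41 c0 cd
  t1: 08 08 38 78 db 38 c0 ab
  t2: 38 78 ab c0 38 08 78 c0

RES = [0x38, 0x78, 0xab, 0xc0, 0x38, 0x08, 0x78, 0xc0]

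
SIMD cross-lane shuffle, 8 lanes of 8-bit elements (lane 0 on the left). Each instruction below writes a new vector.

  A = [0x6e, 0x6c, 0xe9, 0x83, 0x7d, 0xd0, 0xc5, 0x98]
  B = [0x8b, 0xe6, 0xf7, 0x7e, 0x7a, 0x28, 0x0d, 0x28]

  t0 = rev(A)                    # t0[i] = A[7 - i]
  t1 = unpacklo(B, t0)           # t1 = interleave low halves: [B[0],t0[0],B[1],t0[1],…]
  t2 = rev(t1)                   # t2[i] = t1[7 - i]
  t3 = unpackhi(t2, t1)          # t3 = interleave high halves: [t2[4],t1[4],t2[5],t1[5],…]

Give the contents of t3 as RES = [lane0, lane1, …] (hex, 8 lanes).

→ t0 |98|c5|d0|7d|83|e9|6c|6e|
→ t1 |8b|98|e6|c5|f7|d0|7e|7d|
→ t2 |7d|7e|d0|f7|c5|e6|98|8b|
→ t3 |c5|f7|e6|d0|98|7e|8b|7d|

RES = [ 0xc5  0xf7  0xe6  0xd0  0x98  0x7e  0x8b  0x7d ]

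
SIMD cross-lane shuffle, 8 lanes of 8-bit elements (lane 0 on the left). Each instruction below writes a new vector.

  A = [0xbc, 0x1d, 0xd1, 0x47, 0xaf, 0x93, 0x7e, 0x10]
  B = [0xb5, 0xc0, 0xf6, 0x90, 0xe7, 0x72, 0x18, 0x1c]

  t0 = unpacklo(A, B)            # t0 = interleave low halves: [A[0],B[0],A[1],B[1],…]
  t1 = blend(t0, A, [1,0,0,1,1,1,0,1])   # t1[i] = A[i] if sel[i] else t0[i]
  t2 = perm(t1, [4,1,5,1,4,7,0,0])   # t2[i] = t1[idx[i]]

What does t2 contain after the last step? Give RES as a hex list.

RES = [ 0xaf  0xb5  0x93  0xb5  0xaf  0x10  0xbc  0xbc ]

t0 = [0xbc, 0xb5, 0x1d, 0xc0, 0xd1, 0xf6, 0x47, 0x90]
t1 = [0xbc, 0xb5, 0x1d, 0x47, 0xaf, 0x93, 0x47, 0x10]
t2 = [0xaf, 0xb5, 0x93, 0xb5, 0xaf, 0x10, 0xbc, 0xbc]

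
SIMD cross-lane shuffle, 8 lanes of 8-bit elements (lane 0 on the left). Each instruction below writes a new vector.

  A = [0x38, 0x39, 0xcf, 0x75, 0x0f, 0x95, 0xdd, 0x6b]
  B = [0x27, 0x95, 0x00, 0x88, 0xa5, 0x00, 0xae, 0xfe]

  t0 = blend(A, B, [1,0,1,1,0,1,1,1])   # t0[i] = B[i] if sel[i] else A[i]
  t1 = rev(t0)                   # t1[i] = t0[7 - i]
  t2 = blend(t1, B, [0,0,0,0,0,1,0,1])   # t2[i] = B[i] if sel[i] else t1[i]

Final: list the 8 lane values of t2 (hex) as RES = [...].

→ t0 |27|39|00|88|0f|00|ae|fe|
→ t1 |fe|ae|00|0f|88|00|39|27|
→ t2 |fe|ae|00|0f|88|00|39|fe|

RES = [ 0xfe  0xae  0x00  0x0f  0x88  0x00  0x39  0xfe ]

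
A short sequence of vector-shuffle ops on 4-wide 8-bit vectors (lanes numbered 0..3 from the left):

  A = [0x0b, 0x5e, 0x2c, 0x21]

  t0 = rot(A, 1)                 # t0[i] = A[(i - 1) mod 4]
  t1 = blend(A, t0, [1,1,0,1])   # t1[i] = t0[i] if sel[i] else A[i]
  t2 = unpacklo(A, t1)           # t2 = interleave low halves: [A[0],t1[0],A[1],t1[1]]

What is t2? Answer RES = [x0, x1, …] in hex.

t0 = [0x21, 0x0b, 0x5e, 0x2c]
t1 = [0x21, 0x0b, 0x2c, 0x2c]
t2 = [0x0b, 0x21, 0x5e, 0x0b]

RES = [0x0b, 0x21, 0x5e, 0x0b]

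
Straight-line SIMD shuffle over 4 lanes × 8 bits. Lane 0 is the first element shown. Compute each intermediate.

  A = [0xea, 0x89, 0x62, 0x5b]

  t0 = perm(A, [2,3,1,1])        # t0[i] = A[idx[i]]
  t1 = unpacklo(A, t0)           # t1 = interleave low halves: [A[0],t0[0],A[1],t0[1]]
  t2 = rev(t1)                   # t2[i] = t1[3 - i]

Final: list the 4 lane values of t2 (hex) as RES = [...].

t0 = [0x62, 0x5b, 0x89, 0x89]
t1 = [0xea, 0x62, 0x89, 0x5b]
t2 = [0x5b, 0x89, 0x62, 0xea]

RES = [ 0x5b  0x89  0x62  0xea ]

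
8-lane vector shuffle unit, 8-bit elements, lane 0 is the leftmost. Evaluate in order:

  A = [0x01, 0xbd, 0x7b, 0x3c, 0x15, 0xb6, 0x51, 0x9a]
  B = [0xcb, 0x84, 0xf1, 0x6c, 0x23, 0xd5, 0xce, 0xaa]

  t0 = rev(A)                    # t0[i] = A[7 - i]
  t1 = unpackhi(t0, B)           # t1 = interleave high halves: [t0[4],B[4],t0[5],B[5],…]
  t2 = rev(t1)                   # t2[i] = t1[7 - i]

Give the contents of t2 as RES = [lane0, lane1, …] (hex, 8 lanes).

RES = [0xaa, 0x01, 0xce, 0xbd, 0xd5, 0x7b, 0x23, 0x3c]

  t0: 9a 51 b6 15 3c 7b bd 01
  t1: 3c 23 7b d5 bd ce 01 aa
  t2: aa 01 ce bd d5 7b 23 3c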